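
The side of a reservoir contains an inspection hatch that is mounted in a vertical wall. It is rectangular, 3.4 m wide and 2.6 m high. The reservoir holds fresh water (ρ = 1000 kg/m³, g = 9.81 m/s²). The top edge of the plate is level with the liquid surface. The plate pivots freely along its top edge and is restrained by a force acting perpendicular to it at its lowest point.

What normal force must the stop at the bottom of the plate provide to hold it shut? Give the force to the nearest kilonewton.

P ≈ 75 kN

γ = ρg = 1000 × 9.81 = 9810 N/m³ = 9.81 kN/m³.
The centroid lies 2.6/2 = 1.3 m below the top edge, so the centroid depth is h_c = 1.3 m.
A = 3.4 × 2.6 = 8.84 m².
Resultant F = γ·h_c·A = 9.81 × 1.3 × 8.84 = 112.737 kN.
I_c = b·h³/12 = 3.4 × 2.6³/12 = 4.97987 m⁴.
Centre of pressure: y_p = y_c + I_c/(y_c·A) = 1.3 + 4.97987/(1.3 × 8.84) = 1.3 + 0.433334 = 1.73333 m along the plane.
The resultant acts 1.3 + 0.433334 = 1.73333 m (along the plate) below the hinge at the top edge, so the moment about the hinge is M = F × 1.73333 = 112.737 × 1.73333 = 195.41 kN·m.
A normal force at the bottom, 2.6 m from the hinge, must supply this moment: P = 195.41/2.6 = 75.1577 kN.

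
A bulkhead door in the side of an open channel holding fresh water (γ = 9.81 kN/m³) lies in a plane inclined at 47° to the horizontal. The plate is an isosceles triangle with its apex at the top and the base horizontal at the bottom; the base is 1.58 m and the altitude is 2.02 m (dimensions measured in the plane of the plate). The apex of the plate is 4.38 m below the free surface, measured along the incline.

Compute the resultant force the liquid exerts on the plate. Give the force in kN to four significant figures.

γ = 9.81 kN/m³.
Let θ = 47° be the plate's angle to the horizontal; measure y along the incline from where the plane meets the free surface. Vertical depth h = y·sinθ with sinθ = 0.731354.
With the apex up, the centroid sits 2h/3 = 2 × 2.02/3 = 1.34667 m below the apex, so y_c = 4.38 + 1.34667 = 5.72667 m and h_c = 5.72667 × 0.731354 = 4.18822 m.
A = ½ × 1.58 × 2.02 = 1.5958 m².
Resultant F = γ·h_c·A = 9.81 × 4.18822 × 1.5958 = 65.5657 kN.

F ≈ 65.57 kN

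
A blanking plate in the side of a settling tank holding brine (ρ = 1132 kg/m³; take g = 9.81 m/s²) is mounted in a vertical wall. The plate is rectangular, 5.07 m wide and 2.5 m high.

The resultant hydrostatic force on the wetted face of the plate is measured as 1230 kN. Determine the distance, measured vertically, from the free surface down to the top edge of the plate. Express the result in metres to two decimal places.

γ = ρg = 1132 × 9.81 / 1000 = 11.10492 kN/m³.
A = 5.07 × 2.5 = 12.675 m².
From F = γ·h_c·A, the centroid depth is h_c = 1230/(11.10492 × 12.675) = 8.7386 m.
The centroid lies 2.5/2 = 1.25 m below the top edge, so the top edge sits at h_top = 8.7386 − 1.25 = 7.4886 m below the surface.

d_top ≈ 7.49 m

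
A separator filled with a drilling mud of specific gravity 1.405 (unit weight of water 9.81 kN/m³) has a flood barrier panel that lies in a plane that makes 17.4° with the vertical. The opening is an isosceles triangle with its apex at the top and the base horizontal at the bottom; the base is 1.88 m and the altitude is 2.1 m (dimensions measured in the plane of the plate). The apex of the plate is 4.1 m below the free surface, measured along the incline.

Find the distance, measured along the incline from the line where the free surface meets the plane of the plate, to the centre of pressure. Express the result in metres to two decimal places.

γ = 1.405 × 9.81 = 13.78305 kN/m³.
The plate makes 17.4° with the vertical, i.e. θ = 90° − 17.4° = 72.6° to the horizontal. Measuring y along the incline from the free-surface line, vertical depth h = y·sinθ with sinθ = 0.954240.
With the apex up, the centroid sits 2h/3 = 2 × 2.1/3 = 1.4 m below the apex, so y_c = 4.1 + 1.4 = 5.5 m and h_c = 5.5 × 0.954240 = 5.24832 m.
A = ½ × 1.88 × 2.1 = 1.974 m².
Resultant F = γ·h_c·A = 13.78305 × 5.24832 × 1.974 = 142.795 kN.
I_c = b·h³/36 = 1.88 × 2.1³/36 = 0.48363 m⁴.
Centre of pressure: y_p = y_c + I_c/(y_c·A) = 5.5 + 0.48363/(5.5 × 1.974) = 5.5 + 0.0445455 = 5.54455 m along the plane.

y_p = 5.54 m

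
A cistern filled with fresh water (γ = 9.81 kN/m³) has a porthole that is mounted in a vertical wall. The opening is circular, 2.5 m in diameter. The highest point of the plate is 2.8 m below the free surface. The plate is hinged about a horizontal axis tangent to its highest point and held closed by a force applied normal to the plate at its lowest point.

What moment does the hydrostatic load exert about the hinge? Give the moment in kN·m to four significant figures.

γ = 9.81 kN/m³.
The centroid is at the centre, 1.25 m below the top of the plate, so the centroid depth is h_c = 2.8 + 1.25 = 4.05 m.
A = π(1.25)² = 4.90874 m².
Resultant F = γ·h_c·A = 9.81 × 4.05 × 4.90874 = 195.027 kN.
I_c = πr⁴/4 = π × 1.25⁴/4 = 1.91748 m⁴.
Centre of pressure: y_p = y_c + I_c/(y_c·A) = 4.05 + 1.91748/(4.05 × 4.90874) = 4.05 + 0.0964508 = 4.14645 m along the plane.
The resultant acts 1.25 + 0.0964508 = 1.34645 m (along the plate) below the hinge at the top edge, so the moment about the hinge is M = F × 1.34645 = 195.027 × 1.34645 = 262.594 kN·m.

M ≈ 262.6 kN·m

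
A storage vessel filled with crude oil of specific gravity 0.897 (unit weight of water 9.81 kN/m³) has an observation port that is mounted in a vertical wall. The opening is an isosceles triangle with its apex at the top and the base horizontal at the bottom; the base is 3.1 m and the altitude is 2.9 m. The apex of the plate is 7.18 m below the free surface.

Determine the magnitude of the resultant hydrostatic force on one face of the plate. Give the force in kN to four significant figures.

F ≈ 360.5 kN

γ = 0.897 × 9.81 = 8.79957 kN/m³.
With the apex up, the centroid sits 2h/3 = 2 × 2.9/3 = 1.93333 m below the apex, so the centroid depth is h_c = 7.18 + 1.93333 = 9.11333 m.
A = ½ × 3.1 × 2.9 = 4.495 m².
Resultant F = γ·h_c·A = 8.79957 × 9.11333 × 4.495 = 360.469 kN.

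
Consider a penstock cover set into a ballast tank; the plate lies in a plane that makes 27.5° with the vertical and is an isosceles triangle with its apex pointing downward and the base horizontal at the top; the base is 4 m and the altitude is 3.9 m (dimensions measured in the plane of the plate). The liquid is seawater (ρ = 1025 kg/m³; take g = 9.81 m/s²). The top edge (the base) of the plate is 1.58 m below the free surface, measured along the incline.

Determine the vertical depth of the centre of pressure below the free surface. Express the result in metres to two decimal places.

γ = ρg = 1025 × 9.81 / 1000 = 10.05525 kN/m³.
The plate makes 27.5° with the vertical, i.e. θ = 90° − 27.5° = 62.5° to the horizontal. Measuring y along the incline from the free-surface line, vertical depth h = y·sinθ with sinθ = 0.887011.
With the apex down, the centroid sits h/3 = 3.9/3 = 1.3 m below the base (the top edge), so y_c = 1.58 + 1.3 = 2.88 m and h_c = 2.88 × 0.887011 = 2.55459 m.
A = ½ × 4 × 3.9 = 7.8 m².
Resultant F = γ·h_c·A = 10.05525 × 2.55459 × 7.8 = 200.359 kN.
I_c = b·h³/36 = 4 × 3.9³/36 = 6.591 m⁴.
Centre of pressure: y_p = y_c + I_c/(y_c·A) = 2.88 + 6.591/(2.88 × 7.8) = 2.88 + 0.293403 = 3.1734 m along the plane.
Vertically, h_p = y_p·sinθ = 3.1734 × 0.887011 = 2.81484 m.

h_p = 2.81 m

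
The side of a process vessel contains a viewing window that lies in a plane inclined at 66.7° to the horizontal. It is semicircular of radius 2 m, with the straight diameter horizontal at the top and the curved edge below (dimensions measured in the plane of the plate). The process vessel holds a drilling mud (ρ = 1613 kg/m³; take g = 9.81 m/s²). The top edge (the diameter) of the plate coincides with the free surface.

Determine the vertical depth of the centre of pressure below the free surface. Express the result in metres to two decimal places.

h_p = 1.08 m

γ = ρg = 1613 × 9.81 / 1000 = 15.82353 kN/m³.
Let θ = 66.7° be the plate's angle to the horizontal; measure y along the incline from where the plane meets the free surface. Vertical depth h = y·sinθ with sinθ = 0.918446.
The centroid of a semicircle lies 4r/(3π) = 0.848826 m from the diameter, here below the top edge, so y_c = 0.848826 m and h_c = 0.848826 × 0.918446 = 0.779601 m.
A = πr²/2 = π × 2²/2 = 6.28319 m².
Resultant F = γ·h_c·A = 15.82353 × 0.779601 × 6.28319 = 77.5097 kN.
I_c = (π/8 − 8/(9π))·r⁴ = 0.109757 × 2⁴ = 1.75611 m⁴.
Centre of pressure: y_p = y_c + I_c/(y_c·A) = 0.848826 + 1.75611/(0.848826 × 6.28319) = 0.848826 + 0.329271 = 1.1781 m along the plane.
Vertically, h_p = y_p·sinθ = 1.1781 × 0.918446 = 1.08202 m.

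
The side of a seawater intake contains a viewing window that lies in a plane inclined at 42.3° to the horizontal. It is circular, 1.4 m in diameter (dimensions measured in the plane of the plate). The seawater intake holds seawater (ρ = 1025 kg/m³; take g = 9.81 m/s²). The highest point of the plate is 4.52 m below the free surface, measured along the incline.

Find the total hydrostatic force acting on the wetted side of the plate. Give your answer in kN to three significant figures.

F ≈ 54.4 kN

γ = ρg = 1025 × 9.81 / 1000 = 10.05525 kN/m³.
Let θ = 42.3° be the plate's angle to the horizontal; measure y along the incline from where the plane meets the free surface. Vertical depth h = y·sinθ with sinθ = 0.673013.
The centroid is at the centre, 0.7 m below the top of the plate, so y_c = 4.52 + 0.7 = 5.22 m and h_c = 5.22 × 0.673013 = 3.51313 m.
A = π(0.7)² = 1.53938 m².
Resultant F = γ·h_c·A = 10.05525 × 3.51313 × 1.53938 = 54.3792 kN.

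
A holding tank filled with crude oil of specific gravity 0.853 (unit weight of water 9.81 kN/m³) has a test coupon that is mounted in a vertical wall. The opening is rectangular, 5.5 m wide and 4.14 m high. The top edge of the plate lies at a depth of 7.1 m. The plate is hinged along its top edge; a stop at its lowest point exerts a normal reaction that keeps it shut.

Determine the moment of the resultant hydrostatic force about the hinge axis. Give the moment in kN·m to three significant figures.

M ≈ 3890 kN·m

γ = 0.853 × 9.81 = 8.36793 kN/m³.
The centroid lies 4.14/2 = 2.07 m below the top edge, so the centroid depth is h_c = 7.1 + 2.07 = 9.17 m.
A = 5.5 × 4.14 = 22.77 m².
Resultant F = γ·h_c·A = 8.36793 × 9.17 × 22.77 = 1747.23 kN.
I_c = b·h³/12 = 5.5 × 4.14³/12 = 32.5224 m⁴.
Centre of pressure: y_p = y_c + I_c/(y_c·A) = 9.17 + 32.5224/(9.17 × 22.77) = 9.17 + 0.155758 = 9.32576 m along the plane.
The resultant acts 2.07 + 0.155758 = 2.22576 m (along the plate) below the hinge at the top edge, so the moment about the hinge is M = F × 2.22576 = 1747.23 × 2.22576 = 3888.91 kN·m.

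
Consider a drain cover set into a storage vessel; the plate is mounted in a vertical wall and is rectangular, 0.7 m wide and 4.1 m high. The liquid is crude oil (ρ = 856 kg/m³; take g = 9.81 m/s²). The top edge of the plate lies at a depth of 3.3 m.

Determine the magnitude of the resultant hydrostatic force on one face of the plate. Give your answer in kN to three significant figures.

γ = ρg = 856 × 9.81 / 1000 = 8.39736 kN/m³.
The centroid lies 4.1/2 = 2.05 m below the top edge, so the centroid depth is h_c = 3.3 + 2.05 = 5.35 m.
A = 0.7 × 4.1 = 2.87 m².
Resultant F = γ·h_c·A = 8.39736 × 5.35 × 2.87 = 128.937 kN.

F ≈ 129 kN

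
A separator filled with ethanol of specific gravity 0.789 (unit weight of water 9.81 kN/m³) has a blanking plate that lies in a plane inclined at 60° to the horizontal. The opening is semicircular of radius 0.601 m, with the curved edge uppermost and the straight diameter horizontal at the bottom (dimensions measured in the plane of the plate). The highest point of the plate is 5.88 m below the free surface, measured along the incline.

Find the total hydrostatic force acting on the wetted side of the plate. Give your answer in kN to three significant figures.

F ≈ 23.7 kN

γ = 0.789 × 9.81 = 7.74009 kN/m³.
Let θ = 60° be the plate's angle to the horizontal; measure y along the incline from where the plane meets the free surface. Vertical depth h = y·sinθ with sinθ = 0.866025.
The centroid lies 4r/(3π) = 0.255072 m above the diameter, so r − 4r/(3π) = 0.601 − 0.255072 = 0.345928 m below the topmost point, so y_c = 5.88 + 0.345928 = 6.22593 m and h_c = 6.22593 × 0.866025 = 5.39181 m.
A = πr²/2 = π × 0.601²/2 = 0.567373 m².
Resultant F = γ·h_c·A = 7.74009 × 5.39181 × 0.567373 = 23.6782 kN.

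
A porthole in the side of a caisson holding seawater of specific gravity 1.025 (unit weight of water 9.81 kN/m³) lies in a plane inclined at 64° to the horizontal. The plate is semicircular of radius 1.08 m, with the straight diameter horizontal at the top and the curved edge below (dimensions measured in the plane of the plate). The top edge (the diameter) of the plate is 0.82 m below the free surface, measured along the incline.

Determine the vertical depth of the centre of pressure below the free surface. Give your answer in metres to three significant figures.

h_p = 1.21 m

γ = 1.025 × 9.81 = 10.05525 kN/m³.
Let θ = 64° be the plate's angle to the horizontal; measure y along the incline from where the plane meets the free surface. Vertical depth h = y·sinθ with sinθ = 0.898794.
The centroid of a semicircle lies 4r/(3π) = 0.458366 m from the diameter, here below the top edge, so y_c = 0.82 + 0.458366 = 1.27837 m and h_c = 1.27837 × 0.898794 = 1.14899 m.
A = πr²/2 = π × 1.08²/2 = 1.83218 m².
Resultant F = γ·h_c·A = 10.05525 × 1.14899 × 1.83218 = 21.1679 kN.
I_c = (π/8 − 8/(9π))·r⁴ = 0.109757 × 1.08⁴ = 0.149323 m⁴.
Centre of pressure: y_p = y_c + I_c/(y_c·A) = 1.27837 + 0.149323/(1.27837 × 1.83218) = 1.27837 + 0.0637532 = 1.34212 m along the plane.
Vertically, h_p = y_p·sinθ = 1.34212 × 0.898794 = 1.20629 m.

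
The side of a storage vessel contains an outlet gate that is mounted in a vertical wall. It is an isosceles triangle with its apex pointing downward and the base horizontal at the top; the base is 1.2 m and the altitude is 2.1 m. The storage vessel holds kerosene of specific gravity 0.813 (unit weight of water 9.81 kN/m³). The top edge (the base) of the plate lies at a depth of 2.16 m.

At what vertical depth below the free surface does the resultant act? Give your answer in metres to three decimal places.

γ = 0.813 × 9.81 = 7.97553 kN/m³.
With the apex down, the centroid sits h/3 = 2.1/3 = 0.7 m below the base (the top edge), so the centroid depth is h_c = 2.16 + 0.7 = 2.86 m.
A = ½ × 1.2 × 2.1 = 1.26 m².
Resultant F = γ·h_c·A = 7.97553 × 2.86 × 1.26 = 28.7406 kN.
I_c = b·h³/36 = 1.2 × 2.1³/36 = 0.3087 m⁴.
Centre of pressure: y_p = y_c + I_c/(y_c·A) = 2.86 + 0.3087/(2.86 × 1.26) = 2.86 + 0.0856643 = 2.94566 m along the plane.

h_p = 2.946 m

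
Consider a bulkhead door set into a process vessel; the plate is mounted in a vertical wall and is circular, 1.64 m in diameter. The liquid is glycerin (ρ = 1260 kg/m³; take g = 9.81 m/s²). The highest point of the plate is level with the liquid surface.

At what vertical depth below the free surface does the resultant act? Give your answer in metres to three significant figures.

h_p = 1.03 m

γ = ρg = 1260 × 9.81 / 1000 = 12.3606 kN/m³.
The centroid is at the centre, 0.82 m below the top of the plate, so the centroid depth is h_c = 0.82 m.
A = π(0.82)² = 2.11241 m².
Resultant F = γ·h_c·A = 12.3606 × 0.82 × 2.11241 = 21.4107 kN.
I_c = πr⁴/4 = π × 0.82⁴/4 = 0.355096 m⁴.
Centre of pressure: y_p = y_c + I_c/(y_c·A) = 0.82 + 0.355096/(0.82 × 2.11241) = 0.82 + 0.205 = 1.025 m along the plane.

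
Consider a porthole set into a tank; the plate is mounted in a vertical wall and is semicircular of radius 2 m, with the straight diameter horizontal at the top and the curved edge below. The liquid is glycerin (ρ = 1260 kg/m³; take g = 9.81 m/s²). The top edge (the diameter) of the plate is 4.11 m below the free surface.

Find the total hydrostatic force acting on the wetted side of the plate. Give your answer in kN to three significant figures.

F ≈ 385 kN

γ = ρg = 1260 × 9.81 / 1000 = 12.3606 kN/m³.
The centroid of a semicircle lies 4r/(3π) = 0.848826 m from the diameter, here below the top edge, so the centroid depth is h_c = 4.11 + 0.848826 = 4.95883 m.
A = πr²/2 = π × 2²/2 = 6.28319 m².
Resultant F = γ·h_c·A = 12.3606 × 4.95883 × 6.28319 = 385.123 kN.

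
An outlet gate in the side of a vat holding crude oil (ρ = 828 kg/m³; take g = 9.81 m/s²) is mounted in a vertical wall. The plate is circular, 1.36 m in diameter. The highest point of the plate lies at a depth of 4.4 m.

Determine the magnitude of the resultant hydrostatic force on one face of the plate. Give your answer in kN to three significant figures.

γ = ρg = 828 × 9.81 / 1000 = 8.12268 kN/m³.
The centroid is at the centre, 0.68 m below the top of the plate, so the centroid depth is h_c = 4.4 + 0.68 = 5.08 m.
A = π(0.68)² = 1.45267 m².
Resultant F = γ·h_c·A = 8.12268 × 5.08 × 1.45267 = 59.9418 kN.

F ≈ 59.9 kN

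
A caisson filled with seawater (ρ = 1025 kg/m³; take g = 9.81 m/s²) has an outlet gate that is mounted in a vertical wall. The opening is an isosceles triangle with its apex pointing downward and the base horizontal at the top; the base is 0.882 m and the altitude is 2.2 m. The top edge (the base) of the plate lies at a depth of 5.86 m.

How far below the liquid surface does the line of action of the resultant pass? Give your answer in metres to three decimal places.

γ = ρg = 1025 × 9.81 / 1000 = 10.05525 kN/m³.
With the apex down, the centroid sits h/3 = 2.2/3 = 0.733333 m below the base (the top edge), so the centroid depth is h_c = 5.86 + 0.733333 = 6.59333 m.
A = ½ × 0.882 × 2.2 = 0.9702 m².
Resultant F = γ·h_c·A = 10.05525 × 6.59333 × 0.9702 = 64.3219 kN.
I_c = b·h³/36 = 0.882 × 2.2³/36 = 0.260876 m⁴.
Centre of pressure: y_p = y_c + I_c/(y_c·A) = 6.59333 + 0.260876/(6.59333 × 0.9702) = 6.59333 + 0.040782 = 6.63411 m along the plane.

h_p = 6.634 m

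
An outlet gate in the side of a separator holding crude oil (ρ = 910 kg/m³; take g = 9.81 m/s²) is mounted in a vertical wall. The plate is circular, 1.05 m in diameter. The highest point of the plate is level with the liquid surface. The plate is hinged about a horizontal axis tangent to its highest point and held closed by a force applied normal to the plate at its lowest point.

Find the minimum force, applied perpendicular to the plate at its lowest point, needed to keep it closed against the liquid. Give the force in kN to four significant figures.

γ = ρg = 910 × 9.81 / 1000 = 8.9271 kN/m³.
The centroid is at the centre, 0.525 m below the top of the plate, so the centroid depth is h_c = 0.525 m.
A = π(0.525)² = 0.865901 m².
Resultant F = γ·h_c·A = 8.9271 × 0.525 × 0.865901 = 4.05824 kN.
I_c = πr⁴/4 = π × 0.525⁴/4 = 0.059666 m⁴.
Centre of pressure: y_p = y_c + I_c/(y_c·A) = 0.525 + 0.059666/(0.525 × 0.865901) = 0.525 + 0.13125 = 0.65625 m along the plane.
The resultant acts 0.525 + 0.13125 = 0.65625 m (along the plate) below the hinge at the top edge, so the moment about the hinge is M = F × 0.65625 = 4.05824 × 0.65625 = 2.66322 kN·m.
A normal force at the bottom, 1.05 m from the hinge, must supply this moment: P = 2.66322/1.05 = 2.5364 kN.

P ≈ 2.536 kN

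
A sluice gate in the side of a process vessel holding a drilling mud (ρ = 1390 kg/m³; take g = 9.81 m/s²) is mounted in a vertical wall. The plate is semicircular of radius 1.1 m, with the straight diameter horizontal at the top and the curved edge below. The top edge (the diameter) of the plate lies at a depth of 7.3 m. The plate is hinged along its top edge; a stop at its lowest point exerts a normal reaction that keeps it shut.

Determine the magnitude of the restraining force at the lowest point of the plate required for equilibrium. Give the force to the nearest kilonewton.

P ≈ 87 kN

γ = ρg = 1390 × 9.81 / 1000 = 13.6359 kN/m³.
The centroid of a semicircle lies 4r/(3π) = 0.466854 m from the diameter, here below the top edge, so the centroid depth is h_c = 7.3 + 0.466854 = 7.76685 m.
A = πr²/2 = π × 1.1²/2 = 1.90066 m².
Resultant F = γ·h_c·A = 13.6359 × 7.76685 × 1.90066 = 201.295 kN.
I_c = (π/8 − 8/(9π))·r⁴ = 0.109757 × 1.1⁴ = 0.160695 m⁴.
Centre of pressure: y_p = y_c + I_c/(y_c·A) = 7.76685 + 0.160695/(7.76685 × 1.90066) = 7.76685 + 0.0108856 = 7.77774 m along the plane.
The resultant acts 0.466854 + 0.0108856 = 0.47774 m (along the plate) below the hinge at the top edge, so the moment about the hinge is M = F × 0.47774 = 201.295 × 0.47774 = 96.1667 kN·m.
A normal force at the bottom, 1.1 m from the hinge, must supply this moment: P = 96.1667/1.1 = 87.4243 kN.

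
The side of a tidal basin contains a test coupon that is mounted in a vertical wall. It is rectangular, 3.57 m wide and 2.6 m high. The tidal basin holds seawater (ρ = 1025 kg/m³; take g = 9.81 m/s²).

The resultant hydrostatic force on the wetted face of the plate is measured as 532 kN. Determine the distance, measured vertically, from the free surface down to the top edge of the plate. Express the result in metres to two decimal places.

d_top ≈ 4.40 m

γ = ρg = 1025 × 9.81 / 1000 = 10.05525 kN/m³.
A = 3.57 × 2.6 = 9.282 m².
From F = γ·h_c·A, the centroid depth is h_c = 532/(10.05525 × 9.282) = 5.70003 m.
The centroid lies 2.6/2 = 1.3 m below the top edge, so the top edge sits at h_top = 5.70003 − 1.3 = 4.40003 m below the surface.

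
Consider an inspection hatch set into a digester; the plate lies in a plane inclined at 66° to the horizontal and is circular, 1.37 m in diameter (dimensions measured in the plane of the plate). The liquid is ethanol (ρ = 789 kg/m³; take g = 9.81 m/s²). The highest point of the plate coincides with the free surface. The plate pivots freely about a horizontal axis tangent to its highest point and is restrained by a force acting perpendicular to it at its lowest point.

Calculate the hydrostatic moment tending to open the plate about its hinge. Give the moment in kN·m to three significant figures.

γ = ρg = 789 × 9.81 / 1000 = 7.74009 kN/m³.
Let θ = 66° be the plate's angle to the horizontal; measure y along the incline from where the plane meets the free surface. Vertical depth h = y·sinθ with sinθ = 0.913545.
The centroid is at the centre, 0.685 m below the top of the plate, so y_c = 0.685 m and h_c = 0.685 × 0.913545 = 0.625778 m.
A = π(0.685)² = 1.47411 m².
Resultant F = γ·h_c·A = 7.74009 × 0.625778 × 1.47411 = 7.13997 kN.
I_c = πr⁴/4 = π × 0.685⁴/4 = 0.172923 m⁴.
Centre of pressure: y_p = y_c + I_c/(y_c·A) = 0.685 + 0.172923/(0.685 × 1.47411) = 0.685 + 0.171251 = 0.856251 m along the plane.
The resultant acts 0.685 + 0.171251 = 0.856251 m (along the plate) below the hinge at the top edge, so the moment about the hinge is M = F × 0.856251 = 7.13997 × 0.856251 = 6.11361 kN·m.

M ≈ 6.11 kN·m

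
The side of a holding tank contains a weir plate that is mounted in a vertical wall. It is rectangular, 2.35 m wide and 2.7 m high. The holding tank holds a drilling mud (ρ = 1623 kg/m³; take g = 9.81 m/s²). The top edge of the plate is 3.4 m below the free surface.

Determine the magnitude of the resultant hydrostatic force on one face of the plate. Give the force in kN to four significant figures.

F ≈ 479.9 kN

γ = ρg = 1623 × 9.81 / 1000 = 15.92163 kN/m³.
The centroid lies 2.7/2 = 1.35 m below the top edge, so the centroid depth is h_c = 3.4 + 1.35 = 4.75 m.
A = 2.35 × 2.7 = 6.345 m².
Resultant F = γ·h_c·A = 15.92163 × 4.75 × 6.345 = 479.858 kN.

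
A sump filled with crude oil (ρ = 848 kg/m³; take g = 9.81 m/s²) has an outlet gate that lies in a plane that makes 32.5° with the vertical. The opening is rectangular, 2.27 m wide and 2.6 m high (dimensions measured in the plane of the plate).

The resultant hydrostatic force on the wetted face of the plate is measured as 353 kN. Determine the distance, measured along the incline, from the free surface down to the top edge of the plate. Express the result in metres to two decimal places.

y_top ≈ 7.22 m

γ = ρg = 848 × 9.81 / 1000 = 8.31888 kN/m³.
A = 2.27 × 2.6 = 5.902 m².
From F = γ·h_c·A, the centroid depth is h_c = 353/(8.31888 × 5.902) = 7.1897 m.
The plate makes 32.5° with the vertical, i.e. θ = 90° − 32.5° = 57.5° to the horizontal. Measuring y along the incline from the free-surface line, vertical depth h = y·sinθ with sinθ = 0.843391.
Along the incline, y_c = h_c/sinθ = 7.1897/0.843391 = 8.52475 m.
The centroid lies 2.6/2 = 1.3 m below the top edge, so the top edge sits at y_top = 8.52475 − 1.3 = 7.22475 m along the incline.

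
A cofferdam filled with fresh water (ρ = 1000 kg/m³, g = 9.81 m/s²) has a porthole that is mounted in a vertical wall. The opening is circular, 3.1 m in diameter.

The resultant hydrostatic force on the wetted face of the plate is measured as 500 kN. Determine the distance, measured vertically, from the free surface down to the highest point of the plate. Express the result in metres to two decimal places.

d_top ≈ 5.20 m

γ = ρg = 1000 × 9.81 = 9810 N/m³ = 9.81 kN/m³.
A = π(1.55)² = 7.54768 m².
From F = γ·h_c·A, the centroid depth is h_c = 500/(9.81 × 7.54768) = 6.75286 m.
The centroid is at the centre, 1.55 m below the top of the plate, so the highest point sits at h_top = 6.75286 − 1.55 = 5.20286 m below the surface.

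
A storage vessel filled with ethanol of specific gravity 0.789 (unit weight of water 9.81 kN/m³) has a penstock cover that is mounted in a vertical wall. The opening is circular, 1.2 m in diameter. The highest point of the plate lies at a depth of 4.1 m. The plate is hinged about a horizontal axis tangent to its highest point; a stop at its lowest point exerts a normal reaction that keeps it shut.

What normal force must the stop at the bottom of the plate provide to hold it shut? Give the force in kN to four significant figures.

P ≈ 21.23 kN

γ = 0.789 × 9.81 = 7.74009 kN/m³.
The centroid is at the centre, 0.6 m below the top of the plate, so the centroid depth is h_c = 4.1 + 0.6 = 4.7 m.
A = π(0.6)² = 1.13097 m².
Resultant F = γ·h_c·A = 7.74009 × 4.7 × 1.13097 = 41.1429 kN.
I_c = πr⁴/4 = π × 0.6⁴/4 = 0.101788 m⁴.
Centre of pressure: y_p = y_c + I_c/(y_c·A) = 4.7 + 0.101788/(4.7 × 1.13097) = 4.7 + 0.0191491 = 4.71915 m along the plane.
The resultant acts 0.6 + 0.0191491 = 0.619149 m (along the plate) below the hinge at the top edge, so the moment about the hinge is M = F × 0.619149 = 41.1429 × 0.619149 = 25.4736 kN·m.
A normal force at the bottom, 1.2 m from the hinge, must supply this moment: P = 25.4736/1.2 = 21.228 kN.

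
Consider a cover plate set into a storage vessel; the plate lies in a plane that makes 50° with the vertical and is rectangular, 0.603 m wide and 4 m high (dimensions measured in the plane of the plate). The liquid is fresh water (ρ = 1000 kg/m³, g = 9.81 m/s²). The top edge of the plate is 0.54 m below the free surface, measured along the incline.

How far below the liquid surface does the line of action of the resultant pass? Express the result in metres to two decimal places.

h_p = 1.97 m

γ = ρg = 1000 × 9.81 = 9810 N/m³ = 9.81 kN/m³.
The plate makes 50° with the vertical, i.e. θ = 90° − 50° = 40° to the horizontal. Measuring y along the incline from the free-surface line, vertical depth h = y·sinθ with sinθ = 0.642788.
The centroid lies 4/2 = 2 m below the top edge, so y_c = 0.54 + 2 = 2.54 m and h_c = 2.54 × 0.642788 = 1.63268 m.
A = 0.603 × 4 = 2.412 m².
Resultant F = γ·h_c·A = 9.81 × 1.63268 × 2.412 = 38.632 kN.
I_c = b·h³/12 = 0.603 × 4³/12 = 3.216 m⁴.
Centre of pressure: y_p = y_c + I_c/(y_c·A) = 2.54 + 3.216/(2.54 × 2.412) = 2.54 + 0.524934 = 3.06493 m along the plane.
Vertically, h_p = y_p·sinθ = 3.06493 × 0.642788 = 1.9701 m.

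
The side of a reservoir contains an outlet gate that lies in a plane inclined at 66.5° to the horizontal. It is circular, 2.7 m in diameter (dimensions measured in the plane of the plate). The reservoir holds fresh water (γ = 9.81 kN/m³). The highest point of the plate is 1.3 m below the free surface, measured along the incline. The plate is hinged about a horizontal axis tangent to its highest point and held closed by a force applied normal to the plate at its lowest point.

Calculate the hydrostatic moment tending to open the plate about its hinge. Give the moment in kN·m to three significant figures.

γ = 9.81 kN/m³.
Let θ = 66.5° be the plate's angle to the horizontal; measure y along the incline from where the plane meets the free surface. Vertical depth h = y·sinθ with sinθ = 0.917060.
The centroid is at the centre, 1.35 m below the top of the plate, so y_c = 1.3 + 1.35 = 2.65 m and h_c = 2.65 × 0.917060 = 2.43021 m.
A = π(1.35)² = 5.72555 m².
Resultant F = γ·h_c·A = 9.81 × 2.43021 × 5.72555 = 136.499 kN.
I_c = πr⁴/4 = π × 1.35⁴/4 = 2.6087 m⁴.
Centre of pressure: y_p = y_c + I_c/(y_c·A) = 2.65 + 2.6087/(2.65 × 5.72555) = 2.65 + 0.171934 = 2.82193 m along the plane.
The resultant acts 1.35 + 0.171934 = 1.52193 m (along the plate) below the hinge at the top edge, so the moment about the hinge is M = F × 1.52193 = 136.499 × 1.52193 = 207.742 kN·m.

M ≈ 208 kN·m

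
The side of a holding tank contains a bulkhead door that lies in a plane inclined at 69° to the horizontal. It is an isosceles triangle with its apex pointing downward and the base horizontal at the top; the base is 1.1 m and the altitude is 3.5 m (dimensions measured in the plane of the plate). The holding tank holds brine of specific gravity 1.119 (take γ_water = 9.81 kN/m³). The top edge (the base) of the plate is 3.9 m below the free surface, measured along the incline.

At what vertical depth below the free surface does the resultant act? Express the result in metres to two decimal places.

h_p = 4.86 m

γ = 1.119 × 9.81 = 10.97739 kN/m³.
Let θ = 69° be the plate's angle to the horizontal; measure y along the incline from where the plane meets the free surface. Vertical depth h = y·sinθ with sinθ = 0.933580.
With the apex down, the centroid sits h/3 = 3.5/3 = 1.16667 m below the base (the top edge), so y_c = 3.9 + 1.16667 = 5.06667 m and h_c = 5.06667 × 0.933580 = 4.73014 m.
A = ½ × 1.1 × 3.5 = 1.925 m².
Resultant F = γ·h_c·A = 10.97739 × 4.73014 × 1.925 = 99.9548 kN.
I_c = b·h³/36 = 1.1 × 3.5³/36 = 1.31007 m⁴.
Centre of pressure: y_p = y_c + I_c/(y_c·A) = 5.06667 + 1.31007/(5.06667 × 1.925) = 5.06667 + 0.13432 = 5.20099 m along the plane.
Vertically, h_p = y_p·sinθ = 5.20099 × 0.933580 = 4.85554 m.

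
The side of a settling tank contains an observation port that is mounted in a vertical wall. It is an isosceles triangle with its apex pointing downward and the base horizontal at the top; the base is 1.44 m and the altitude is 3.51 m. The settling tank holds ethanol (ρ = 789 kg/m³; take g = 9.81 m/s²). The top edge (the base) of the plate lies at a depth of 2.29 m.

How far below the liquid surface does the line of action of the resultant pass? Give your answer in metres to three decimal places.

h_p = 3.658 m

γ = ρg = 789 × 9.81 / 1000 = 7.74009 kN/m³.
With the apex down, the centroid sits h/3 = 3.51/3 = 1.17 m below the base (the top edge), so the centroid depth is h_c = 2.29 + 1.17 = 3.46 m.
A = ½ × 1.44 × 3.51 = 2.5272 m².
Resultant F = γ·h_c·A = 7.74009 × 3.46 × 2.5272 = 67.6802 kN.
I_c = b·h³/36 = 1.44 × 3.51³/36 = 1.72974 m⁴.
Centre of pressure: y_p = y_c + I_c/(y_c·A) = 3.46 + 1.72974/(3.46 × 2.5272) = 3.46 + 0.197818 = 3.65782 m along the plane.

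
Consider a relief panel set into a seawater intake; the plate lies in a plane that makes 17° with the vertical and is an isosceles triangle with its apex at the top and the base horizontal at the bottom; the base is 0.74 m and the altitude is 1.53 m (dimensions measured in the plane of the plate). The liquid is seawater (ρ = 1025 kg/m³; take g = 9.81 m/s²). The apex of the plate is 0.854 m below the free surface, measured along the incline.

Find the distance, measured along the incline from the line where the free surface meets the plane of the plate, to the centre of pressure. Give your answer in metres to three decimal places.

y_p = 1.943 m

γ = ρg = 1025 × 9.81 / 1000 = 10.05525 kN/m³.
The plate makes 17° with the vertical, i.e. θ = 90° − 17° = 73° to the horizontal. Measuring y along the incline from the free-surface line, vertical depth h = y·sinθ with sinθ = 0.956305.
With the apex up, the centroid sits 2h/3 = 2 × 1.53/3 = 1.02 m below the apex, so y_c = 0.854 + 1.02 = 1.874 m and h_c = 1.874 × 0.956305 = 1.79212 m.
A = ½ × 0.74 × 1.53 = 0.5661 m².
Resultant F = γ·h_c·A = 10.05525 × 1.79212 × 0.5661 = 10.2012 kN.
I_c = b·h³/36 = 0.74 × 1.53³/36 = 0.0736213 m⁴.
Centre of pressure: y_p = y_c + I_c/(y_c·A) = 1.874 + 0.0736213/(1.874 × 0.5661) = 1.874 + 0.069397 = 1.9434 m along the plane.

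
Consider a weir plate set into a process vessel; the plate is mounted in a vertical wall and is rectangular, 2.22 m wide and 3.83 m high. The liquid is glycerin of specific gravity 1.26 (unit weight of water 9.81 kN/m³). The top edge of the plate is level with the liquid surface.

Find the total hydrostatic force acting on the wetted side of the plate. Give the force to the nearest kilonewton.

F ≈ 201 kN

γ = 1.26 × 9.81 = 12.3606 kN/m³.
The centroid lies 3.83/2 = 1.915 m below the top edge, so the centroid depth is h_c = 1.915 m.
A = 2.22 × 3.83 = 8.5026 m².
Resultant F = γ·h_c·A = 12.3606 × 1.915 × 8.5026 = 201.261 kN.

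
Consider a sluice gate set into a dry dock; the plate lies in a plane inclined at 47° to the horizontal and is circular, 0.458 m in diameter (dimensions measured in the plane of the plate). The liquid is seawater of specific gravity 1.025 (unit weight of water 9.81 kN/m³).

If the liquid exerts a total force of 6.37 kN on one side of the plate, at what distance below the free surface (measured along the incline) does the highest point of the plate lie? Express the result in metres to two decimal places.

y_top ≈ 5.03 m

γ = 1.025 × 9.81 = 10.05525 kN/m³.
A = π(0.229)² = 0.164748 m².
From F = γ·h_c·A, the centroid depth is h_c = 6.37/(10.05525 × 0.164748) = 3.84527 m.
Let θ = 47° be the plate's angle to the horizontal; measure y along the incline from where the plane meets the free surface. Vertical depth h = y·sinθ with sinθ = 0.731354.
Along the incline, y_c = h_c/sinθ = 3.84527/0.731354 = 5.25774 m.
The centroid is at the centre, 0.229 m below the top of the plate, so the highest point sits at y_top = 5.25774 − 0.229 = 5.02874 m along the incline.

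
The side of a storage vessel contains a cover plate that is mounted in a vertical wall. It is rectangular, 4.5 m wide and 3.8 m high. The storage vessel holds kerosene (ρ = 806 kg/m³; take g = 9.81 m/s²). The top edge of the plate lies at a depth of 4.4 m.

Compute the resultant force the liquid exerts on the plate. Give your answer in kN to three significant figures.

F ≈ 852 kN

γ = ρg = 806 × 9.81 / 1000 = 7.90686 kN/m³.
The centroid lies 3.8/2 = 1.9 m below the top edge, so the centroid depth is h_c = 4.4 + 1.9 = 6.3 m.
A = 4.5 × 3.8 = 17.1 m².
Resultant F = γ·h_c·A = 7.90686 × 6.3 × 17.1 = 851.806 kN.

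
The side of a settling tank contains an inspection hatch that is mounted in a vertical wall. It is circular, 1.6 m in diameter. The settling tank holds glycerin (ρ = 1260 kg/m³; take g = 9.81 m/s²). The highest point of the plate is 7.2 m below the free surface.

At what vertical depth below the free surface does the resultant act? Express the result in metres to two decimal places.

h_p = 8.02 m

γ = ρg = 1260 × 9.81 / 1000 = 12.3606 kN/m³.
The centroid is at the centre, 0.8 m below the top of the plate, so the centroid depth is h_c = 7.2 + 0.8 = 8 m.
A = π(0.8)² = 2.01062 m².
Resultant F = γ·h_c·A = 12.3606 × 8 × 2.01062 = 198.82 kN.
I_c = πr⁴/4 = π × 0.8⁴/4 = 0.321699 m⁴.
Centre of pressure: y_p = y_c + I_c/(y_c·A) = 8 + 0.321699/(8 × 2.01062) = 8 + 0.02 = 8.02 m along the plane.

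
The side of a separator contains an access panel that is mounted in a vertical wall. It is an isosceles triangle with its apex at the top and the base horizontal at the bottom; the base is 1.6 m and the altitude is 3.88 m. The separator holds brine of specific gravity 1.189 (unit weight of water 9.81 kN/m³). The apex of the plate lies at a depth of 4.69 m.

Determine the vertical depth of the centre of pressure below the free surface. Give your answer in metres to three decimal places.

γ = 1.189 × 9.81 = 11.66409 kN/m³.
With the apex up, the centroid sits 2h/3 = 2 × 3.88/3 = 2.58667 m below the apex, so the centroid depth is h_c = 4.69 + 2.58667 = 7.27667 m.
A = ½ × 1.6 × 3.88 = 3.104 m².
Resultant F = γ·h_c·A = 11.66409 × 7.27667 × 3.104 = 263.454 kN.
I_c = b·h³/36 = 1.6 × 3.88³/36 = 2.59605 m⁴.
Centre of pressure: y_p = y_c + I_c/(y_c·A) = 7.27667 + 2.59605/(7.27667 × 3.104) = 7.27667 + 0.114937 = 7.39161 m along the plane.

h_p = 7.392 m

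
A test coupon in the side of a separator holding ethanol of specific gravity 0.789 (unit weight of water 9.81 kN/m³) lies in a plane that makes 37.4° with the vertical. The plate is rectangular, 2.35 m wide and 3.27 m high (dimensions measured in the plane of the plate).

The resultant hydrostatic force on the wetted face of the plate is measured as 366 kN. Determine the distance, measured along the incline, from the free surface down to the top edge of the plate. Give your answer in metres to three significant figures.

γ = 0.789 × 9.81 = 7.74009 kN/m³.
A = 2.35 × 3.27 = 7.6845 m².
From F = γ·h_c·A, the centroid depth is h_c = 366/(7.74009 × 7.6845) = 6.15346 m.
The plate makes 37.4° with the vertical, i.e. θ = 90° − 37.4° = 52.6° to the horizontal. Measuring y along the incline from the free-surface line, vertical depth h = y·sinθ with sinθ = 0.794415.
Along the incline, y_c = h_c/sinθ = 6.15346/0.794415 = 7.7459 m.
The centroid lies 3.27/2 = 1.635 m below the top edge, so the top edge sits at y_top = 7.7459 − 1.635 = 6.1109 m along the incline.

y_top ≈ 6.11 m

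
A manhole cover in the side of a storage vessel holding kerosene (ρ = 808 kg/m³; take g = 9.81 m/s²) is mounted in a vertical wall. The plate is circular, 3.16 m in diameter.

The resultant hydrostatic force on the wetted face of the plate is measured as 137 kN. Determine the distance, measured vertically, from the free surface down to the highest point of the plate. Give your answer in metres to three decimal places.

d_top ≈ 0.624 m

γ = ρg = 808 × 9.81 / 1000 = 7.92648 kN/m³.
A = π(1.58)² = 7.84267 m².
From F = γ·h_c·A, the centroid depth is h_c = 137/(7.92648 × 7.84267) = 2.20382 m.
The centroid is at the centre, 1.58 m below the top of the plate, so the highest point sits at h_top = 2.20382 − 1.58 = 0.62382 m below the surface.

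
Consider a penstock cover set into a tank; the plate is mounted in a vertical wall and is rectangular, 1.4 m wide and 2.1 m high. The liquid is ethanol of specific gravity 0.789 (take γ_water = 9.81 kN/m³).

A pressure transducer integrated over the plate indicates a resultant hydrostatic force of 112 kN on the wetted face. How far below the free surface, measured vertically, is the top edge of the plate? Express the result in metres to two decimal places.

γ = 0.789 × 9.81 = 7.74009 kN/m³.
A = 1.4 × 2.1 = 2.94 m².
From F = γ·h_c·A, the centroid depth is h_c = 112/(7.74009 × 2.94) = 4.92181 m.
The centroid lies 2.1/2 = 1.05 m below the top edge, so the top edge sits at h_top = 4.92181 − 1.05 = 3.87181 m below the surface.

d_top ≈ 3.87 m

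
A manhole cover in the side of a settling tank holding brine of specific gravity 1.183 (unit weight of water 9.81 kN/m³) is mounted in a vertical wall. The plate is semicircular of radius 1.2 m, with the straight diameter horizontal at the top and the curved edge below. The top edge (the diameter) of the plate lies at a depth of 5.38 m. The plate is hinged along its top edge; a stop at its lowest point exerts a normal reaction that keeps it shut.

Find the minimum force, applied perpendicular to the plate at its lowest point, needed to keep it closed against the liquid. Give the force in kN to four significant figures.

γ = 1.183 × 9.81 = 11.60523 kN/m³.
The centroid of a semicircle lies 4r/(3π) = 0.509296 m from the diameter, here below the top edge, so the centroid depth is h_c = 5.38 + 0.509296 = 5.8893 m.
A = πr²/2 = π × 1.2²/2 = 2.26195 m².
Resultant F = γ·h_c·A = 11.60523 × 5.8893 × 2.26195 = 154.597 kN.
I_c = (π/8 − 8/(9π))·r⁴ = 0.109757 × 1.2⁴ = 0.227592 m⁴.
Centre of pressure: y_p = y_c + I_c/(y_c·A) = 5.8893 + 0.227592/(5.8893 × 2.26195) = 5.8893 + 0.0170848 = 5.90638 m along the plane.
The resultant acts 0.509296 + 0.0170848 = 0.526381 m (along the plate) below the hinge at the top edge, so the moment about the hinge is M = F × 0.526381 = 154.597 × 0.526381 = 81.3769 kN·m.
A normal force at the bottom, 1.2 m from the hinge, must supply this moment: P = 81.3769/1.2 = 67.8141 kN.

P ≈ 67.81 kN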